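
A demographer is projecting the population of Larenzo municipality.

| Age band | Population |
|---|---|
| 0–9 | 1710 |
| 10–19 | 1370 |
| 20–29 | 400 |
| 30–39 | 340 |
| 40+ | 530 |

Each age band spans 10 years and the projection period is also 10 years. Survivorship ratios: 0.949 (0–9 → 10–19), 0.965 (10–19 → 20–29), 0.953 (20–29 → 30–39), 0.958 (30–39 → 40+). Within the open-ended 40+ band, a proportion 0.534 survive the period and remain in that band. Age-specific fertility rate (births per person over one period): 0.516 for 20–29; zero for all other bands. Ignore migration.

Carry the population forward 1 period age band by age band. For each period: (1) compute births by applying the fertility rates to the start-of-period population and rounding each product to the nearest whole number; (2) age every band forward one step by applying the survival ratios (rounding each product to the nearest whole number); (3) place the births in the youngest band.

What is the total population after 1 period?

4141

(Groups numbered youngest = 1 to oldest = 5.)
After projecting period 1:
Births: 400 × 0.516 = 206
Group 2: 1710 × 0.949 = 1623
Group 3: 1370 × 0.965 = 1322
Group 4: 400 × 0.953 = 381
Group 5: 340 × 0.958 + 530 × 0.534 = 326 + 283 = 609
End of period: [206, 1623, 1322, 381, 609]
Total after period 1: 206 + 1623 + 1322 + 381 + 609 = 4141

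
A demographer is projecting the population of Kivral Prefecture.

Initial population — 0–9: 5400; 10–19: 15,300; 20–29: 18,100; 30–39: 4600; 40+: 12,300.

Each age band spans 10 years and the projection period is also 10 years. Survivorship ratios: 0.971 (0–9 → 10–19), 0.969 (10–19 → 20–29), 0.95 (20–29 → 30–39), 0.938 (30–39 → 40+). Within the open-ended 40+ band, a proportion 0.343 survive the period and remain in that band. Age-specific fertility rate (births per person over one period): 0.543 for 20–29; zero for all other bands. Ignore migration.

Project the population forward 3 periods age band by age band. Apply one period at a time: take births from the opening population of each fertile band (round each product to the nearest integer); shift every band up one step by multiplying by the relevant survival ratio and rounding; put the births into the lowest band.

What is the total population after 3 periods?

44397

After projecting period 1:
Births: 18100 * 0.543 = 9828
10–19: 5400 * 0.971 = 5243
20–29: 15300 * 0.969 = 14826
30–39: 18100 * 0.95 = 17195
40+: 4600 * 0.938 + 12300 * 0.343 = 4315 + 4219 = 8534
End of period: [9828, 5243, 14826, 17195, 8534]
After projecting period 2:
Births: 14826 * 0.543 = 8051
10–19: 9828 * 0.971 = 9543
20–29: 5243 * 0.969 = 5080
30–39: 14826 * 0.95 = 14085
40+: 17195 * 0.938 + 8534 * 0.343 = 16129 + 2927 = 19056
End of period: [8051, 9543, 5080, 14085, 19056]
After projecting period 3:
Births: 5080 * 0.543 = 2758
10–19: 8051 * 0.971 = 7818
20–29: 9543 * 0.969 = 9247
30–39: 5080 * 0.95 = 4826
40+: 14085 * 0.938 + 19056 * 0.343 = 13212 + 6536 = 19748
End of period: [2758, 7818, 9247, 4826, 19748]
Total after period 3: 2758 + 7818 + 9247 + 4826 + 19748 = 44397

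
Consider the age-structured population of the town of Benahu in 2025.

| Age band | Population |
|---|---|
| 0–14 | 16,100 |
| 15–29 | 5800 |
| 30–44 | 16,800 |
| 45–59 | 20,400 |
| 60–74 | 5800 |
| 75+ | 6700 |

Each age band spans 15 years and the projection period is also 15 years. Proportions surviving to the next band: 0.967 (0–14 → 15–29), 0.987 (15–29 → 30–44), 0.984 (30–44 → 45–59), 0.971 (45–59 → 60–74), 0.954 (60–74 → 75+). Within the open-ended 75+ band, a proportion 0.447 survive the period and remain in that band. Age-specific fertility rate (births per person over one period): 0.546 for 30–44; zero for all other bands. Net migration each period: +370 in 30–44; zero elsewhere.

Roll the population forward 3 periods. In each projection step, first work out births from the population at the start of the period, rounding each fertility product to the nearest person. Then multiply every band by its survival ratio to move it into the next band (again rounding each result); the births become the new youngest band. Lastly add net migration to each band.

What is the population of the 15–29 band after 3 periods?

3218

Let band 1 be 0–14 through band 6 = 75+.
[period 1]
Births: 16800 × 0.546 = 9173
Band 2: 16100 × 0.967 = 15569
Band 3: 5800 × 0.987 = 5725
Band 4: 16800 × 0.984 = 16531
Band 5: 20400 × 0.971 = 19808
Band 6: 5800 × 0.954 + 6700 × 0.447 = 5533 + 2995 = 8528
Net migration: Band 3 + 370 → 6095
→ [9173, 15569, 6095, 16531, 19808, 8528]
[period 2]
Births: 6095 × 0.546 = 3328
Band 2: 9173 × 0.967 = 8870
Band 3: 15569 × 0.987 = 15367
Band 4: 6095 × 0.984 = 5997
Band 5: 16531 × 0.971 = 16052
Band 6: 19808 × 0.954 + 8528 × 0.447 = 18897 + 3812 = 22709
Net migration: Band 3 + 370 → 15737
→ [3328, 8870, 15737, 5997, 16052, 22709]
[period 3]
Births: 15737 × 0.546 = 8592
Band 2: 3328 × 0.967 = 3218
Band 3: 8870 × 0.987 = 8755
Band 4: 15737 × 0.984 = 15485
Band 5: 5997 × 0.971 = 5823
Band 6: 16052 × 0.954 + 22709 × 0.447 = 15314 + 10151 = 25465
Net migration: Band 3 + 370 → 9125
→ [8592, 3218, 9125, 15485, 5823, 25465]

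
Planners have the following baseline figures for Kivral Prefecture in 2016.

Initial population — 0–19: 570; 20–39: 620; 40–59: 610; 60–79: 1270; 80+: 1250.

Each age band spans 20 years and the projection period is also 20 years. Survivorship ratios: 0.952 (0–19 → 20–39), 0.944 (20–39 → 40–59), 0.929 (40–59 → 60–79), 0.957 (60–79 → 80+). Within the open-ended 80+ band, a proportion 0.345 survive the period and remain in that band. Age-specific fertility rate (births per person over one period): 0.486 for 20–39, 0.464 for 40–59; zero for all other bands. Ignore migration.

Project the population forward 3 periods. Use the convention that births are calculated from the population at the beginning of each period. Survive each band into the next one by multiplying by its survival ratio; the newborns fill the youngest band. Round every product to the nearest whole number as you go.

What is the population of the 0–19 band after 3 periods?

508

Call the bands 1 to 5, youngest first.
After projecting period 1:
Births: 620 * 0.486 = 301, 610 * 0.464 = 283 ⇒ total 584
Band 2: 570 * 0.952 = 543
Band 3: 620 * 0.944 = 585
Band 4: 610 * 0.929 = 567
Band 5: 1270 * 0.957 + 1250 * 0.345 = 1215 + 431 = 1646
End of period: [584, 543, 585, 567, 1646]
After projecting period 2:
Births: 543 * 0.486 = 264, 585 * 0.464 = 271 ⇒ total 535
Band 2: 584 * 0.952 = 556
Band 3: 543 * 0.944 = 513
Band 4: 585 * 0.929 = 543
Band 5: 567 * 0.957 + 1646 * 0.345 = 543 + 568 = 1111
End of period: [535, 556, 513, 543, 1111]
After projecting period 3:
Births: 556 * 0.486 = 270, 513 * 0.464 = 238 ⇒ total 508
Band 2: 535 * 0.952 = 509
Band 3: 556 * 0.944 = 525
Band 4: 513 * 0.929 = 477
Band 5: 543 * 0.957 + 1111 * 0.345 = 520 + 383 = 903
End of period: [508, 509, 525, 477, 903]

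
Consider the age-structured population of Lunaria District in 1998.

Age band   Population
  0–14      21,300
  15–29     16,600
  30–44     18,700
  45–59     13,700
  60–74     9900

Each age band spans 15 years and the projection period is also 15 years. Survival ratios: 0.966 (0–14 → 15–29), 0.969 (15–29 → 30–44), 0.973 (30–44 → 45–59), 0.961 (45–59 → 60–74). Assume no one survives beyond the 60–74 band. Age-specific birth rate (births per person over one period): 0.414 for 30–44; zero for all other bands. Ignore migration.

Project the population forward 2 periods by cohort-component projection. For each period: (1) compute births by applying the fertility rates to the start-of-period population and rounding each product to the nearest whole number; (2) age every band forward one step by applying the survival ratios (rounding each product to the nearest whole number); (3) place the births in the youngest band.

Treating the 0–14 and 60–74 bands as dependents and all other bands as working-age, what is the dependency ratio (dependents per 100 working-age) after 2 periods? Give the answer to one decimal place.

(Groups numbered youngest = 1 to oldest = 5.)
Period 1:
Births: 18700 × 0.414 = 7742
Group 2: 21300 × 0.966 = 20576
Group 3: 16600 × 0.969 = 16085
Group 4: 18700 × 0.973 = 18195
Group 5: 13700 × 0.961 = 13166
End of period: [7742, 20576, 16085, 18195, 13166]
Period 2:
Births: 16085 × 0.414 = 6659
Group 2: 7742 × 0.966 = 7479
Group 3: 20576 × 0.969 = 19938
Group 4: 16085 × 0.973 = 15651
Group 5: 18195 × 0.961 = 17485
End of period: [6659, 7479, 19938, 15651, 17485]
Dependents (band 0–14 + band 60–74) = 6659 + 17485 = 24144; working-age = 43068; ratio = 24144/43068 × 100 = 56.1

56.1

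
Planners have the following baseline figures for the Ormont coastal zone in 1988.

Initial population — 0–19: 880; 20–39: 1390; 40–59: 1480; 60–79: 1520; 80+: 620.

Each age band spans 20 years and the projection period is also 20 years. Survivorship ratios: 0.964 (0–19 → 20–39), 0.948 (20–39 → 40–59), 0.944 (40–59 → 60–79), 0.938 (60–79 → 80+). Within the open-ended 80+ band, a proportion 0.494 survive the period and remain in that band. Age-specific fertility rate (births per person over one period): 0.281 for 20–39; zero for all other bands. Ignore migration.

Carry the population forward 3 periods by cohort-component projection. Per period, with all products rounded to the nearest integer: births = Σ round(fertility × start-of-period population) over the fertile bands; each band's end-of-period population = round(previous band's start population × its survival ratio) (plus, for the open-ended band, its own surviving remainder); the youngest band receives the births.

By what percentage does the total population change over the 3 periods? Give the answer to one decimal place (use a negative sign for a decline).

[period 1]
Births: 1390 × 0.281 = 391
20–39: 880 × 0.964 = 848
40–59: 1390 × 0.948 = 1318
60–79: 1480 × 0.944 = 1397
80+: 1520 × 0.938 + 620 × 0.494 = 1426 + 306 = 1732
End of period: [391, 848, 1318, 1397, 1732]
[period 2]
Births: 848 × 0.281 = 238
20–39: 391 × 0.964 = 377
40–59: 848 × 0.948 = 804
60–79: 1318 × 0.944 = 1244
80+: 1397 × 0.938 + 1732 × 0.494 = 1310 + 856 = 2166
End of period: [238, 377, 804, 1244, 2166]
[period 3]
Births: 377 × 0.281 = 106
20–39: 238 × 0.964 = 229
40–59: 377 × 0.948 = 357
60–79: 804 × 0.944 = 759
80+: 1244 × 0.938 + 2166 × 0.494 = 1167 + 1070 = 2237
End of period: [106, 229, 357, 759, 2237]
Total: 5890 → 3688; change = -2202; percentage change = -37.4%

-37.4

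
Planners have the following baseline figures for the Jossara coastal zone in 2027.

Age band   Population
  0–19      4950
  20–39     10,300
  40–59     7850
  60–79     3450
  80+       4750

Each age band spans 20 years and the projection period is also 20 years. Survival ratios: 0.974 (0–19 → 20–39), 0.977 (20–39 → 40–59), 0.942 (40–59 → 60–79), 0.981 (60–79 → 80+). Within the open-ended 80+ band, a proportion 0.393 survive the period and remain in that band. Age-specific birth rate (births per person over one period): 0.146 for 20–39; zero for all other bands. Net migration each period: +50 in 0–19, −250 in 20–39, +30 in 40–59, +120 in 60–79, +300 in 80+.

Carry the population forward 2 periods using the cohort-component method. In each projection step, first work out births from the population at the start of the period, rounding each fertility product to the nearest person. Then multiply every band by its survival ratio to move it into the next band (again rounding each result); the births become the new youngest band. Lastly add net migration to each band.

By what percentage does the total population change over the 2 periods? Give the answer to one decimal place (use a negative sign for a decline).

[period 1]
Births: 10300 × 0.146 = 1504
20–39: 4950 × 0.974 = 4821
40–59: 10300 × 0.977 = 10063
60–79: 7850 × 0.942 = 7395
80+: 3450 × 0.981 + 4750 × 0.393 = 3384 + 1867 = 5251
Net migration: 0–19 + 50 → 1554; 20–39 − 250 → 4571; 40–59 + 30 → 10093; 60–79 + 120 → 7515; 80+ + 300 → 5551
Giving 1554 / 4571 / 10093 / 7515 / 5551.
[period 2]
Births: 4571 × 0.146 = 667
20–39: 1554 × 0.974 = 1514
40–59: 4571 × 0.977 = 4466
60–79: 10093 × 0.942 = 9508
80+: 7515 × 0.981 + 5551 × 0.393 = 7372 + 2182 = 9554
Net migration: 0–19 + 50 → 717; 20–39 − 250 → 1264; 40–59 + 30 → 4496; 60–79 + 120 → 9628; 80+ + 300 → 9854
Giving 717 / 1264 / 4496 / 9628 / 9854.
Total: 31300 → 25959; change = -5341; percentage change = -17.1%

-17.1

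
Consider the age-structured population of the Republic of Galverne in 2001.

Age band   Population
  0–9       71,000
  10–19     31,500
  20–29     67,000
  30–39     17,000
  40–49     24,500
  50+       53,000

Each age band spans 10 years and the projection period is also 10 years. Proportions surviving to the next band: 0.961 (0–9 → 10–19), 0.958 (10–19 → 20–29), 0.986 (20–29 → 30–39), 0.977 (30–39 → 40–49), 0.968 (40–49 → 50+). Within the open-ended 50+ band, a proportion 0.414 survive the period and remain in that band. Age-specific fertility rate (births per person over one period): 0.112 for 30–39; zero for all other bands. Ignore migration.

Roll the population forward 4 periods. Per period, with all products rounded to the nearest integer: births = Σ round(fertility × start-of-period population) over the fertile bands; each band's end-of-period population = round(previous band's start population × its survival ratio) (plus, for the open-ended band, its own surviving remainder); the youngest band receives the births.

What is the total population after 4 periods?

— Period 1 —
Births: 17000 × 0.112 = 1904
10–19: 71000 × 0.961 = 68231
20–29: 31500 × 0.958 = 30177
30–39: 67000 × 0.986 = 66062
40–49: 17000 × 0.977 = 16609
50+: 24500 × 0.968 + 53000 × 0.414 = 23716 + 21942 = 45658
→ [1904, 68231, 30177, 66062, 16609, 45658]
— Period 2 —
Births: 66062 × 0.112 = 7399
10–19: 1904 × 0.961 = 1830
20–29: 68231 × 0.958 = 65365
30–39: 30177 × 0.986 = 29755
40–49: 66062 × 0.977 = 64543
50+: 16609 × 0.968 + 45658 × 0.414 = 16078 + 18902 = 34980
→ [7399, 1830, 65365, 29755, 64543, 34980]
— Period 3 —
Births: 29755 × 0.112 = 3333
10–19: 7399 × 0.961 = 7110
20–29: 1830 × 0.958 = 1753
30–39: 65365 × 0.986 = 64450
40–49: 29755 × 0.977 = 29071
50+: 64543 × 0.968 + 34980 × 0.414 = 62478 + 14482 = 76960
→ [3333, 7110, 1753, 64450, 29071, 76960]
— Period 4 —
Births: 64450 × 0.112 = 7218
10–19: 3333 × 0.961 = 3203
20–29: 7110 × 0.958 = 6811
30–39: 1753 × 0.986 = 1728
40–49: 64450 × 0.977 = 62968
50+: 29071 × 0.968 + 76960 × 0.414 = 28141 + 31861 = 60002
→ [7218, 3203, 6811, 1728, 62968, 60002]
Total after period 4: 7218 + 3203 + 6811 + 1728 + 62968 + 60002 = 141930

141930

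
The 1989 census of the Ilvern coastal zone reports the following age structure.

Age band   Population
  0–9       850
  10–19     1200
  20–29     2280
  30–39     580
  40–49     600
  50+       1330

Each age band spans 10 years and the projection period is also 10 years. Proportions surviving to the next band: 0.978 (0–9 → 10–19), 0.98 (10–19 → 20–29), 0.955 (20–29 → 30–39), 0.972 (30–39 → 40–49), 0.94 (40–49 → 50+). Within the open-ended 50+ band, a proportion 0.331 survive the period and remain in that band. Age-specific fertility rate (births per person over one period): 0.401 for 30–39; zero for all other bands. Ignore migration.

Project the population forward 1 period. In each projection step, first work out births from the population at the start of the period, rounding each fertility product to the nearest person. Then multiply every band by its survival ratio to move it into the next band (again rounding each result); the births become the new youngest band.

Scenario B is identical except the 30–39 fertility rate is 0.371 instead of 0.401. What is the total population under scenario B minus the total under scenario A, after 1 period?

Period 1.
Births: 580 × 0.401 = 233
10–19: 850 × 0.978 = 831
20–29: 1200 × 0.98 = 1176
30–39: 2280 × 0.955 = 2177
40–49: 580 × 0.972 = 564
50+: 600 × 0.94 + 1330 × 0.331 = 564 + 440 = 1004
Population now: 0–9=233, 10–19=831, 20–29=1176, 30–39=2177, 40–49=564, 50+=1004
Scenario A total after 1 period: 5985
Scenario B projection —
Period 1.
Births: 580 × 0.371 = 215
10–19: 850 × 0.978 = 831
20–29: 1200 × 0.98 = 1176
30–39: 2280 × 0.955 = 2177
40–49: 580 × 0.972 = 564
50+: 600 × 0.94 + 1330 × 0.331 = 564 + 440 = 1004
Population now: 0–9=215, 10–19=831, 20–29=1176, 30–39=2177, 40–49=564, 50+=1004
Scenario B total after 1 period: 5967
Difference B − A = 5967 − 5985 = -18

-18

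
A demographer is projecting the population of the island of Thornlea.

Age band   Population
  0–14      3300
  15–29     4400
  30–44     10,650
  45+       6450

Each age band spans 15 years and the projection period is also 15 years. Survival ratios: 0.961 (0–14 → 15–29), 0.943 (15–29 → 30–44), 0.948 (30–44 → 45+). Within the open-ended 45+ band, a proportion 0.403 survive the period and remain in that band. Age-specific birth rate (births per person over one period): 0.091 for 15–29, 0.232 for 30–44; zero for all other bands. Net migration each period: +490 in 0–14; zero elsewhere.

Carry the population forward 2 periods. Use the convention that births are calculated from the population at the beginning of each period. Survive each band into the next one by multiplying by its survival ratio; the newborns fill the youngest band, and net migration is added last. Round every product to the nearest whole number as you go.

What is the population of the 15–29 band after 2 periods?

3230

Period 1:
Births: 4400 * 0.091 = 400  |  10650 * 0.232 = 2471 — total 2871
15–29: 3300 * 0.961 = 3171
30–44: 4400 * 0.943 = 4149
45+: 10650 * 0.948 + 6450 * 0.403 = 10096 + 2599 = 12695
Net migration: 0–14 + 490 → 3361
Population now: 0–14=3361, 15–29=3171, 30–44=4149, 45+=12695
Period 2:
Births: 3171 * 0.091 = 289  |  4149 * 0.232 = 963 — total 1252
15–29: 3361 * 0.961 = 3230
30–44: 3171 * 0.943 = 2990
45+: 4149 * 0.948 + 12695 * 0.403 = 3933 + 5116 = 9049
Net migration: 0–14 + 490 → 1742
Population now: 0–14=1742, 15–29=3230, 30–44=2990, 45+=9049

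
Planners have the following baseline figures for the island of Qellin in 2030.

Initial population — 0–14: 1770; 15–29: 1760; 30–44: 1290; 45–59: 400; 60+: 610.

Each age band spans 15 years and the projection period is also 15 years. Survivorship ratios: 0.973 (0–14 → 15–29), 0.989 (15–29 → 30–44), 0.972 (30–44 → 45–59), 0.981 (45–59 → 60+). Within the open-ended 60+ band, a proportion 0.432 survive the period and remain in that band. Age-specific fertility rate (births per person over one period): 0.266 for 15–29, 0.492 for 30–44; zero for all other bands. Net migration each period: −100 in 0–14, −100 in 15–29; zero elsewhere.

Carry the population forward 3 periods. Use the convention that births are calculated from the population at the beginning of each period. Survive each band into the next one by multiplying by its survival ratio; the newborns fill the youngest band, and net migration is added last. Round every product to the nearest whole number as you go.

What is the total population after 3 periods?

6717

Call the bands 1 to 5, youngest first.
— Period 1 —
Births: 1760 × 0.266 = 468 ; 1290 × 0.492 = 635 → 1103
Band 2: 1770 × 0.973 = 1722
Band 3: 1760 × 0.989 = 1741
Band 4: 1290 × 0.972 = 1254
Band 5: 400 × 0.981 + 610 × 0.432 = 392 + 264 = 656
Net migration: Band 1 − 100 → 1003; Band 2 − 100 → 1622
Population now: 0–14=1003, 15–29=1622, 30–44=1741, 45–59=1254, 60+=656
— Period 2 —
Births: 1622 × 0.266 = 431 ; 1741 × 0.492 = 857 → 1288
Band 2: 1003 × 0.973 = 976
Band 3: 1622 × 0.989 = 1604
Band 4: 1741 × 0.972 = 1692
Band 5: 1254 × 0.981 + 656 × 0.432 = 1230 + 283 = 1513
Net migration: Band 1 − 100 → 1188; Band 2 − 100 → 876
Population now: 0–14=1188, 15–29=876, 30–44=1604, 45–59=1692, 60+=1513
— Period 3 —
Births: 876 × 0.266 = 233 ; 1604 × 0.492 = 789 → 1022
Band 2: 1188 × 0.973 = 1156
Band 3: 876 × 0.989 = 866
Band 4: 1604 × 0.972 = 1559
Band 5: 1692 × 0.981 + 1513 × 0.432 = 1660 + 654 = 2314
Net migration: Band 1 − 100 → 922; Band 2 − 100 → 1056
Population now: 0–14=922, 15–29=1056, 30–44=866, 45–59=1559, 60+=2314
Total after period 3: 922 + 1056 + 866 + 1559 + 2314 = 6717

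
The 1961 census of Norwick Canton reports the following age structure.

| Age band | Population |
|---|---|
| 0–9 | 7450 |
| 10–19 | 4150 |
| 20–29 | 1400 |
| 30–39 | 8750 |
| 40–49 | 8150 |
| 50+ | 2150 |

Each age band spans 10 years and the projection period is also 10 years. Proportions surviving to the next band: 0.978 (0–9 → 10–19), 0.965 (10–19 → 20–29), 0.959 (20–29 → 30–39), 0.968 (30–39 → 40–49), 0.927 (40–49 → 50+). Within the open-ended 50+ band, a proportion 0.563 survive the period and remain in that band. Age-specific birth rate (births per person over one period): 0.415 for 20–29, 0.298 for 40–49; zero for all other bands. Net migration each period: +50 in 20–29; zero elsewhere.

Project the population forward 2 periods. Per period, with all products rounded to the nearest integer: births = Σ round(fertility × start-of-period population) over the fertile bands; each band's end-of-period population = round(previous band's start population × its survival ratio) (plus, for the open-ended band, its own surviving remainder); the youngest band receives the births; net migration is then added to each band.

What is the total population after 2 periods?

32208

Call the bands 1 to 6, youngest first.
After projecting period 1:
Births: 1400 × 0.415 = 581, 8150 × 0.298 = 2429 → total 3010
Band 2: 7450 × 0.978 = 7286
Band 3: 4150 × 0.965 = 4005
Band 4: 1400 × 0.959 = 1343
Band 5: 8750 × 0.968 = 8470
Band 6: 8150 × 0.927 + 2150 × 0.563 = 7555 + 1210 = 8765
Net migration: Band 3 + 50 → 4055
Giving 3010 / 7286 / 4055 / 1343 / 8470 / 8765.
After projecting period 2:
Births: 4055 × 0.415 = 1683, 8470 × 0.298 = 2524 → total 4207
Band 2: 3010 × 0.978 = 2944
Band 3: 7286 × 0.965 = 7031
Band 4: 4055 × 0.959 = 3889
Band 5: 1343 × 0.968 = 1300
Band 6: 8470 × 0.927 + 8765 × 0.563 = 7852 + 4935 = 12787
Net migration: Band 3 + 50 → 7081
Giving 4207 / 2944 / 7081 / 3889 / 1300 / 12787.
Total after period 2: 4207 + 2944 + 7081 + 3889 + 1300 + 12787 = 32208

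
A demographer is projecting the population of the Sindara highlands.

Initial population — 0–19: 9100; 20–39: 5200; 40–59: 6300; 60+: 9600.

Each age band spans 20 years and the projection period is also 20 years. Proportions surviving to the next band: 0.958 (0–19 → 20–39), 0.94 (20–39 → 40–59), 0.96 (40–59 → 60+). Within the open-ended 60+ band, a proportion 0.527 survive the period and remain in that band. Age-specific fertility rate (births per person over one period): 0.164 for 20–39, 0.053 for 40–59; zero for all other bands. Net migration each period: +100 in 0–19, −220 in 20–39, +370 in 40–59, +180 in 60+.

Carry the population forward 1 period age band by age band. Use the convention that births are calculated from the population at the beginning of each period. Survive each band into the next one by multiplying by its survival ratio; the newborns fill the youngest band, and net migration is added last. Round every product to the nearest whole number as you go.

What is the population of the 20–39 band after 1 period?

8498

Period 1.
Births: 5200 × 0.164 = 853, 6300 × 0.053 = 334 → total 1187
20–39: 9100 × 0.958 = 8718
40–59: 5200 × 0.94 = 4888
60+: 6300 × 0.96 + 9600 × 0.527 = 6048 + 5059 = 11107
Net migration: 0–19 + 100 → 1287; 20–39 − 220 → 8498; 40–59 + 370 → 5258; 60+ + 180 → 11287
Giving 1287 / 8498 / 5258 / 11287.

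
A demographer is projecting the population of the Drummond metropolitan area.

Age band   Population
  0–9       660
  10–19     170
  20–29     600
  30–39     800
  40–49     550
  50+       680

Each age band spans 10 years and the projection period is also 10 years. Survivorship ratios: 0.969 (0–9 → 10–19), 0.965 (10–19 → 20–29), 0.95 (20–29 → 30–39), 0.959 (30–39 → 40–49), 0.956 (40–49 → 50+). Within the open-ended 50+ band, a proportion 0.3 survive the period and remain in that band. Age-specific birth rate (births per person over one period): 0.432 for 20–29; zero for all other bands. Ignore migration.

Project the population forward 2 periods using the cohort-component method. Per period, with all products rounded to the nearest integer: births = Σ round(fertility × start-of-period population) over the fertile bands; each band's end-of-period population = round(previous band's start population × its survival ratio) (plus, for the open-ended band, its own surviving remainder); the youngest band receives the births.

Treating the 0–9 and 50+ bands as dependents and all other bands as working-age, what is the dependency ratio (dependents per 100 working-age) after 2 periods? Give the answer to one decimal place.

65.1

[period 1]
Births: 600 * 0.432 = 259
10–19: 660 * 0.969 = 640
20–29: 170 * 0.965 = 164
30–39: 600 * 0.95 = 570
40–49: 800 * 0.959 = 767
50+: 550 * 0.956 + 680 * 0.3 = 526 + 204 = 730
→ [259, 640, 164, 570, 767, 730]
[period 2]
Births: 164 * 0.432 = 71
10–19: 259 * 0.969 = 251
20–29: 640 * 0.965 = 618
30–39: 164 * 0.95 = 156
40–49: 570 * 0.959 = 547
50+: 767 * 0.956 + 730 * 0.3 = 733 + 219 = 952
→ [71, 251, 618, 156, 547, 952]
Dependents (band 0–9 + band 50+) = 71 + 952 = 1023; working-age = 1572; ratio = 1023/1572 × 100 = 65.1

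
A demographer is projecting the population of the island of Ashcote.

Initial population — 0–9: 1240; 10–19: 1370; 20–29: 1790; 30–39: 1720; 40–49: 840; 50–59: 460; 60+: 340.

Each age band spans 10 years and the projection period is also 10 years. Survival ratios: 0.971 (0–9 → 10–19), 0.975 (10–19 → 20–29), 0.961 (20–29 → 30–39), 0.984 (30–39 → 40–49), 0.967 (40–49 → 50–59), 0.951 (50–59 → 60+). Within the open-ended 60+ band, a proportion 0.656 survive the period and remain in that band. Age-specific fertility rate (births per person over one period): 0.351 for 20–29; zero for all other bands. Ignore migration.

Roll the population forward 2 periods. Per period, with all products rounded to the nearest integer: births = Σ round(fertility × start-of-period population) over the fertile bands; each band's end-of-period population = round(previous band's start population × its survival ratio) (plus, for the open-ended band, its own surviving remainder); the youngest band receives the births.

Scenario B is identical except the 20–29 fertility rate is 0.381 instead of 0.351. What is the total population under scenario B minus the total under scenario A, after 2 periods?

92

(Bands numbered youngest = 1 to oldest = 7.)
Period 1:
Births: 1790 × 0.351 = 628
Band 2: 1240 × 0.971 = 1204
Band 3: 1370 × 0.975 = 1336
Band 4: 1790 × 0.961 = 1720
Band 5: 1720 × 0.984 = 1692
Band 6: 840 × 0.967 = 812
Band 7: 460 × 0.951 + 340 × 0.656 = 437 + 223 = 660
End of period: [628, 1204, 1336, 1720, 1692, 812, 660]
Period 2:
Births: 1336 × 0.351 = 469
Band 2: 628 × 0.971 = 610
Band 3: 1204 × 0.975 = 1174
Band 4: 1336 × 0.961 = 1284
Band 5: 1720 × 0.984 = 1692
Band 6: 1692 × 0.967 = 1636
Band 7: 812 × 0.951 + 660 × 0.656 = 772 + 433 = 1205
End of period: [469, 610, 1174, 1284, 1692, 1636, 1205]
Scenario A total after 2 periods: 8070
Scenario B projection —
Period 1:
Births: 1790 × 0.381 = 682
Band 2: 1240 × 0.971 = 1204
Band 3: 1370 × 0.975 = 1336
Band 4: 1790 × 0.961 = 1720
Band 5: 1720 × 0.984 = 1692
Band 6: 840 × 0.967 = 812
Band 7: 460 × 0.951 + 340 × 0.656 = 437 + 223 = 660
End of period: [682, 1204, 1336, 1720, 1692, 812, 660]
Period 2:
Births: 1336 × 0.381 = 509
Band 2: 682 × 0.971 = 662
Band 3: 1204 × 0.975 = 1174
Band 4: 1336 × 0.961 = 1284
Band 5: 1720 × 0.984 = 1692
Band 6: 1692 × 0.967 = 1636
Band 7: 812 × 0.951 + 660 × 0.656 = 772 + 433 = 1205
End of period: [509, 662, 1174, 1284, 1692, 1636, 1205]
Scenario B total after 2 periods: 8162
Difference B − A = 8162 − 8070 = 92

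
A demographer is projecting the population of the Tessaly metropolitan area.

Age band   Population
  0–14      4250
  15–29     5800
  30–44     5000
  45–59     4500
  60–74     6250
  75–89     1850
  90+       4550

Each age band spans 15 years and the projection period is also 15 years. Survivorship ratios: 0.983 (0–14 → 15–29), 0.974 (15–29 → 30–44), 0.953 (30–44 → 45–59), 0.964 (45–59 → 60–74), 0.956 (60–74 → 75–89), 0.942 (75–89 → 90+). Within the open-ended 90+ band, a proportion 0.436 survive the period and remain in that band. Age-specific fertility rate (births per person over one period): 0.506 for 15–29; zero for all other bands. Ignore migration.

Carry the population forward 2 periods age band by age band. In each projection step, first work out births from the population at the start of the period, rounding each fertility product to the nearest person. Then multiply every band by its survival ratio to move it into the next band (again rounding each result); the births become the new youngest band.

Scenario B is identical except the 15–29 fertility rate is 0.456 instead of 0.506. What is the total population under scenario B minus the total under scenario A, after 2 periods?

— Period 1 —
Births: 5800 × 0.506 = 2935
15–29: 4250 × 0.983 = 4178
30–44: 5800 × 0.974 = 5649
45–59: 5000 × 0.953 = 4765
60–74: 4500 × 0.964 = 4338
75–89: 6250 × 0.956 = 5975
90+: 1850 × 0.942 + 4550 × 0.436 = 1743 + 1984 = 3727
End of period: [2935, 4178, 5649, 4765, 4338, 5975, 3727]
— Period 2 —
Births: 4178 × 0.506 = 2114
15–29: 2935 × 0.983 = 2885
30–44: 4178 × 0.974 = 4069
45–59: 5649 × 0.953 = 5383
60–74: 4765 × 0.964 = 4593
75–89: 4338 × 0.956 = 4147
90+: 5975 × 0.942 + 3727 × 0.436 = 5628 + 1625 = 7253
End of period: [2114, 2885, 4069, 5383, 4593, 4147, 7253]
Scenario A total after 2 periods: 30444
Scenario B projection —
— Period 1 —
Births: 5800 × 0.456 = 2645
15–29: 4250 × 0.983 = 4178
30–44: 5800 × 0.974 = 5649
45–59: 5000 × 0.953 = 4765
60–74: 4500 × 0.964 = 4338
75–89: 6250 × 0.956 = 5975
90+: 1850 × 0.942 + 4550 × 0.436 = 1743 + 1984 = 3727
End of period: [2645, 4178, 5649, 4765, 4338, 5975, 3727]
— Period 2 —
Births: 4178 × 0.456 = 1905
15–29: 2645 × 0.983 = 2600
30–44: 4178 × 0.974 = 4069
45–59: 5649 × 0.953 = 5383
60–74: 4765 × 0.964 = 4593
75–89: 4338 × 0.956 = 4147
90+: 5975 × 0.942 + 3727 × 0.436 = 5628 + 1625 = 7253
End of period: [1905, 2600, 4069, 5383, 4593, 4147, 7253]
Scenario B total after 2 periods: 29950
Difference B − A = 29950 − 30444 = -494

-494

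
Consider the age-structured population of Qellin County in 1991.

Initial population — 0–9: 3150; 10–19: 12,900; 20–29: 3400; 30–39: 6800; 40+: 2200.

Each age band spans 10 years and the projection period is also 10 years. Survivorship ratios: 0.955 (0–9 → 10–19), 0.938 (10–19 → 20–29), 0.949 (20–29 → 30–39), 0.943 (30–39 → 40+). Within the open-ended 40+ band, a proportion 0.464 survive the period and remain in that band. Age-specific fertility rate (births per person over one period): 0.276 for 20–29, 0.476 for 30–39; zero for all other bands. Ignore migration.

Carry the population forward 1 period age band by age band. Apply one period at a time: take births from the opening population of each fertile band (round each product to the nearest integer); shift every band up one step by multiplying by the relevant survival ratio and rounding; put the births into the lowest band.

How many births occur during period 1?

Call the bands 1 to 5, youngest first.
After projecting period 1:
Births: 3400 * 0.276 = 938  |  6800 * 0.476 = 3237 → 4175
Band 2: 3150 * 0.955 = 3008
Band 3: 12900 * 0.938 = 12100
Band 4: 3400 * 0.949 = 3227
Band 5: 6800 * 0.943 + 2200 * 0.464 = 6412 + 1021 = 7433
Population now: 0–9=4175, 10–19=3008, 20–29=12100, 30–39=3227, 40+=7433

4175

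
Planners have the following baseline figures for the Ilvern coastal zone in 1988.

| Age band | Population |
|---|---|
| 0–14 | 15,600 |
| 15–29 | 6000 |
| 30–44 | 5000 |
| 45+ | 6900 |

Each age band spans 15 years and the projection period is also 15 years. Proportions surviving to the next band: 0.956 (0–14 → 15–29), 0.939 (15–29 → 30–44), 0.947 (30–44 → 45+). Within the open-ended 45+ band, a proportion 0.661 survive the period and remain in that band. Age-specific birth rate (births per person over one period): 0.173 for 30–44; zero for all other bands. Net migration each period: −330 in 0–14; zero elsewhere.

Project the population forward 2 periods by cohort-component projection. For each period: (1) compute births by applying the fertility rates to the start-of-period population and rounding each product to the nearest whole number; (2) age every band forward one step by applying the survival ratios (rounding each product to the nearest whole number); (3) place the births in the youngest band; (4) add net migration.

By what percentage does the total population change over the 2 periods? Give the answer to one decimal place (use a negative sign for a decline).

-20.5

Let band 1 be 0–14 through band 4 = 45+.
[period 1]
Births: 5000 × 0.173 = 865
Band 2: 15600 × 0.956 = 14914
Band 3: 6000 × 0.939 = 5634
Band 4: 5000 × 0.947 + 6900 × 0.661 = 4735 + 4561 = 9296
Net migration: Band 1 − 330 → 535
Population now: 0–14=535, 15–29=14914, 30–44=5634, 45+=9296
[period 2]
Births: 5634 × 0.173 = 975
Band 2: 535 × 0.956 = 511
Band 3: 14914 × 0.939 = 14004
Band 4: 5634 × 0.947 + 9296 × 0.661 = 5335 + 6145 = 11480
Net migration: Band 1 − 330 → 645
Population now: 0–14=645, 15–29=511, 30–44=14004, 45+=11480
Total: 33500 → 26640; change = -6860; percentage change = -20.5%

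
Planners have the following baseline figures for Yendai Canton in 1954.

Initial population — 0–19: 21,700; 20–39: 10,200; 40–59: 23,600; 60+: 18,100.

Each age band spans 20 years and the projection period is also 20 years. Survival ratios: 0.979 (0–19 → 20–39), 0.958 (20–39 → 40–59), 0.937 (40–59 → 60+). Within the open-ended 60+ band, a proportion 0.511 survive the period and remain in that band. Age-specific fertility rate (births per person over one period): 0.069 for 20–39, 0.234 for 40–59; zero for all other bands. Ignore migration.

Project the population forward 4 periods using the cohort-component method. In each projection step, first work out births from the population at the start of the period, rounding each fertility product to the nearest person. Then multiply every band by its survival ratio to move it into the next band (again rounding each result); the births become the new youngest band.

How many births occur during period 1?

Period 1.
Births: 10200 * 0.069 = 704 ; 23600 * 0.234 = 5522 — total 6226
20–39: 21700 * 0.979 = 21244
40–59: 10200 * 0.958 = 9772
60+: 23600 * 0.937 + 18100 * 0.511 = 22113 + 9249 = 31362
End of period: [6226, 21244, 9772, 31362]

6226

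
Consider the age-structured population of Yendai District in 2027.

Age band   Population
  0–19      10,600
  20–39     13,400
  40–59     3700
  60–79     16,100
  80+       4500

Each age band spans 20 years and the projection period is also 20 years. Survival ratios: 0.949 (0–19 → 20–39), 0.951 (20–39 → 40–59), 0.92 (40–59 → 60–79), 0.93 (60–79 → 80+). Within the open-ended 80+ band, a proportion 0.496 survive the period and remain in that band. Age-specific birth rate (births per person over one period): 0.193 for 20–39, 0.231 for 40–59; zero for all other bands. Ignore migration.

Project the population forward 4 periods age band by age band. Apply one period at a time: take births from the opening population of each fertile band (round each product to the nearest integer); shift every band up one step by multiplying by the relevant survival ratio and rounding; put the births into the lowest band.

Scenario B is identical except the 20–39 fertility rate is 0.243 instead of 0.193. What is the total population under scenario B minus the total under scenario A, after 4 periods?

Numbering the bands 1..5 from youngest to oldest:
Period 1:
Births: 13400 * 0.193 = 2586  |  3700 * 0.231 = 855 → 3441
Band 2: 10600 * 0.949 = 10059
Band 3: 13400 * 0.951 = 12743
Band 4: 3700 * 0.92 = 3404
Band 5: 16100 * 0.93 + 4500 * 0.496 = 14973 + 2232 = 17205
Population now: 0–19=3441, 20–39=10059, 40–59=12743, 60–79=3404, 80+=17205
Period 2:
Births: 10059 * 0.193 = 1941  |  12743 * 0.231 = 2944 → 4885
Band 2: 3441 * 0.949 = 3266
Band 3: 10059 * 0.951 = 9566
Band 4: 12743 * 0.92 = 11724
Band 5: 3404 * 0.93 + 17205 * 0.496 = 3166 + 8534 = 11700
Population now: 0–19=4885, 20–39=3266, 40–59=9566, 60–79=11724, 80+=11700
Period 3:
Births: 3266 * 0.193 = 630  |  9566 * 0.231 = 2210 → 2840
Band 2: 4885 * 0.949 = 4636
Band 3: 3266 * 0.951 = 3106
Band 4: 9566 * 0.92 = 8801
Band 5: 11724 * 0.93 + 11700 * 0.496 = 10903 + 5803 = 16706
Population now: 0–19=2840, 20–39=4636, 40–59=3106, 60–79=8801, 80+=16706
Period 4:
Births: 4636 * 0.193 = 895  |  3106 * 0.231 = 717 → 1612
Band 2: 2840 * 0.949 = 2695
Band 3: 4636 * 0.951 = 4409
Band 4: 3106 * 0.92 = 2858
Band 5: 8801 * 0.93 + 16706 * 0.496 = 8185 + 8286 = 16471
Population now: 0–19=1612, 20–39=2695, 40–59=4409, 60–79=2858, 80+=16471
Scenario A total after 4 periods: 28045
Scenario B projection —
Period 1:
Births: 13400 * 0.243 = 3256  |  3700 * 0.231 = 855 → 4111
Band 2: 10600 * 0.949 = 10059
Band 3: 13400 * 0.951 = 12743
Band 4: 3700 * 0.92 = 3404
Band 5: 16100 * 0.93 + 4500 * 0.496 = 14973 + 2232 = 17205
Population now: 0–19=4111, 20–39=10059, 40–59=12743, 60–79=3404, 80+=17205
Period 2:
Births: 10059 * 0.243 = 2444  |  12743 * 0.231 = 2944 → 5388
Band 2: 4111 * 0.949 = 3901
Band 3: 10059 * 0.951 = 9566
Band 4: 12743 * 0.92 = 11724
Band 5: 3404 * 0.93 + 17205 * 0.496 = 3166 + 8534 = 11700
Population now: 0–19=5388, 20–39=3901, 40–59=9566, 60–79=11724, 80+=11700
Period 3:
Births: 3901 * 0.243 = 948  |  9566 * 0.231 = 2210 → 3158
Band 2: 5388 * 0.949 = 5113
Band 3: 3901 * 0.951 = 3710
Band 4: 9566 * 0.92 = 8801
Band 5: 11724 * 0.93 + 11700 * 0.496 = 10903 + 5803 = 16706
Population now: 0–19=3158, 20–39=5113, 40–59=3710, 60–79=8801, 80+=16706
Period 4:
Births: 5113 * 0.243 = 1242  |  3710 * 0.231 = 857 → 2099
Band 2: 3158 * 0.949 = 2997
Band 3: 5113 * 0.951 = 4862
Band 4: 3710 * 0.92 = 3413
Band 5: 8801 * 0.93 + 16706 * 0.496 = 8185 + 8286 = 16471
Population now: 0–19=2099, 20–39=2997, 40–59=4862, 60–79=3413, 80+=16471
Scenario B total after 4 periods: 29842
Difference B − A = 29842 − 28045 = 1797

1797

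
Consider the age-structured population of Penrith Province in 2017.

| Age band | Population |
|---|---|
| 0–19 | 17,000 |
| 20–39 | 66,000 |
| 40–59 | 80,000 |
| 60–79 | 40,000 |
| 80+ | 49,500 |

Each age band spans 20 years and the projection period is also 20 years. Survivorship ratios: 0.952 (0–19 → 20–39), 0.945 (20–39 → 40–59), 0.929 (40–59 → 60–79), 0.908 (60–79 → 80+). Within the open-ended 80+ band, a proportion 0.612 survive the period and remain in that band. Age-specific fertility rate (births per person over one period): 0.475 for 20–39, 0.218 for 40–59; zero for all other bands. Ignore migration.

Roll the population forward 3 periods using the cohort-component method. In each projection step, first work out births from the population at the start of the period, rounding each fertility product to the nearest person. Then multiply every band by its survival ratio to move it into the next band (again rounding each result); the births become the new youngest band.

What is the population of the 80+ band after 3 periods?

Let band 1 be 0–19 through band 5 = 80+.
Period 1:
Births: 66000 * 0.475 = 31350, 80000 * 0.218 = 17440 ⇒ total 48790
Band 2: 17000 * 0.952 = 16184
Band 3: 66000 * 0.945 = 62370
Band 4: 80000 * 0.929 = 74320
Band 5: 40000 * 0.908 + 49500 * 0.612 = 36320 + 30294 = 66614
End of period: [48790, 16184, 62370, 74320, 66614]
Period 2:
Births: 16184 * 0.475 = 7687, 62370 * 0.218 = 13597 ⇒ total 21284
Band 2: 48790 * 0.952 = 46448
Band 3: 16184 * 0.945 = 15294
Band 4: 62370 * 0.929 = 57942
Band 5: 74320 * 0.908 + 66614 * 0.612 = 67483 + 40768 = 108251
End of period: [21284, 46448, 15294, 57942, 108251]
Period 3:
Births: 46448 * 0.475 = 22063, 15294 * 0.218 = 3334 ⇒ total 25397
Band 2: 21284 * 0.952 = 20262
Band 3: 46448 * 0.945 = 43893
Band 4: 15294 * 0.929 = 14208
Band 5: 57942 * 0.908 + 108251 * 0.612 = 52611 + 66250 = 118861
End of period: [25397, 20262, 43893, 14208, 118861]

118861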